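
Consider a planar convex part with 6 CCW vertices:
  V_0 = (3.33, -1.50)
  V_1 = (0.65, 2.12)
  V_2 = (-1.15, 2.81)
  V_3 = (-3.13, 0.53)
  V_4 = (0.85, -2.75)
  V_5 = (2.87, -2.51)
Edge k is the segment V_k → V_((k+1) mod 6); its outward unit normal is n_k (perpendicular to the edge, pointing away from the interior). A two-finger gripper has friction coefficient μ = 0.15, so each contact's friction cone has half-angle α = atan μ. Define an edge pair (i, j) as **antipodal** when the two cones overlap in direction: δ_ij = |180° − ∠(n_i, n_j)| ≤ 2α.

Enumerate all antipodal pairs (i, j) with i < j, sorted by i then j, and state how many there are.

count = 2; pairs: (0,3), (2,5)

α = atan 0.15 = 8.53°;  2α = 17.06°
n_0 = (+0.8037, +0.5950)
n_1 = (+0.3579, +0.9337)
n_2 = (-0.7550, +0.6557)
n_3 = (-0.6360, -0.7717)
n_4 = (+0.1180, -0.9930)
n_5 = (+0.9101, -0.4145)
  (0,1): δ = 147.49°  ·
  (0,2): δ = 77.49°  ·
  (0,3): δ = 13.99°  ✓
  (0,4): δ = 60.26°  ·
  (0,5): δ = 119.00°  ·
  (1,2): δ = 110.00°  ·
  (1,3): δ = 18.52°  ·
  (1,4): δ = 27.75°  ·
  (1,5): δ = 86.49°  ·
  (2,3): δ = 88.52°  ·
  (2,4): δ = 42.25°  ·
  (2,5): δ = 16.49°  ✓
  (3,4): δ = 133.73°  ·
  (3,5): δ = 74.99°  ·
  (4,5): δ = 121.26°  ·
antipodal pairs: 2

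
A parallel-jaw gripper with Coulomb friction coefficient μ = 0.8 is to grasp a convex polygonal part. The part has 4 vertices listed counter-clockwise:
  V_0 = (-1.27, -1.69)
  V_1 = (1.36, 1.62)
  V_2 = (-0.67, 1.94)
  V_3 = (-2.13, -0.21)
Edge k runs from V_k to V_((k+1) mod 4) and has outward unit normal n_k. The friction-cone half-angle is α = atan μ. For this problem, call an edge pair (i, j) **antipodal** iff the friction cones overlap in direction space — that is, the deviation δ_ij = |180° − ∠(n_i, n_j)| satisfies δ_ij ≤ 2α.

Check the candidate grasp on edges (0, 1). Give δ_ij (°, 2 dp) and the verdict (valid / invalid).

δ = 60.49°, valid

α = atan 0.8 = 38.66°;  2α = 77.32°
edge 0: e_0 = (+2.63, +3.31);  n_0 = (+0.7829, -0.6221)
edge 1: e_1 = (-2.03, +0.32);  n_1 = (+0.1557, +0.9878)
∠(n_0, n_1) = 119.51°
δ = |180° − 119.51°| = 60.49°
60.49° ≤ 2α = 77.32°  →  valid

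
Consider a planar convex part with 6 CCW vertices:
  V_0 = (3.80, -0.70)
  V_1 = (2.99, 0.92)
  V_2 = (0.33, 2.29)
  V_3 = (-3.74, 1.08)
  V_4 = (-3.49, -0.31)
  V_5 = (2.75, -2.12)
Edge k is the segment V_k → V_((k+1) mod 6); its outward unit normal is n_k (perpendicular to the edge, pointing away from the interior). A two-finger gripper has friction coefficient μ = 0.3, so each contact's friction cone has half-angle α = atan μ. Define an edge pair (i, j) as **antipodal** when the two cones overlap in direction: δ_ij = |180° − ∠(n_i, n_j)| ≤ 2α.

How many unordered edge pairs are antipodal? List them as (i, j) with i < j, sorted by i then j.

count = 3; pairs: (0,3), (1,4), (2,4)

α = atan 0.3 = 16.70°;  2α = 33.40°
n_0 = (+0.8944, +0.4472)
n_1 = (+0.4579, +0.8890)
n_2 = (-0.2850, +0.9585)
n_3 = (-0.9842, -0.1770)
n_4 = (-0.2786, -0.9604)
n_5 = (+0.8041, -0.5946)
  (0,1): δ = 143.82°  ·
  (0,2): δ = 100.01°  ·
  (0,3): δ = 16.37°  ✓
  (0,4): δ = 47.26°  ·
  (0,5): δ = 116.95°  ·
  (1,2): δ = 136.19°  ·
  (1,3): δ = 52.55°  ·
  (1,4): δ = 11.07°  ✓
  (1,5): δ = 80.77°  ·
  (2,3): δ = 96.36°  ·
  (2,4): δ = 32.73°  ✓
  (2,5): δ = 36.96°  ·
  (3,4): δ = 116.37°  ·
  (3,5): δ = 46.68°  ·
  (4,5): δ = 110.31°  ·
antipodal pairs: 3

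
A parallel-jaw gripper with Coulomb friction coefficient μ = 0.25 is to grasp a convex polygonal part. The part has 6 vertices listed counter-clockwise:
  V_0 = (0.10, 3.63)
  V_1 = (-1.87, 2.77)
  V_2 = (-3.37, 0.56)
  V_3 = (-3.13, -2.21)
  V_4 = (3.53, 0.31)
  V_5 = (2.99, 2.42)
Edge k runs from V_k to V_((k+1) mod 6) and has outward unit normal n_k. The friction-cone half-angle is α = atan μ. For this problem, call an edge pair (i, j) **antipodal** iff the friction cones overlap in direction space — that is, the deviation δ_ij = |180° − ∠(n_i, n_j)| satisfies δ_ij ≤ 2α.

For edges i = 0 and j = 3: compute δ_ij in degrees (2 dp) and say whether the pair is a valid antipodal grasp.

δ = 2.86°, valid

α = atan 0.25 = 14.04°;  2α = 28.07°
edge 0: e_0 = (-1.97, -0.86);  n_0 = (-0.4001, +0.9165)
edge 3: e_3 = (+6.66, +2.52);  n_3 = (+0.3539, -0.9353)
∠(n_0, n_3) = 177.14°
δ = |180° − 177.14°| = 2.86°
2.86° ≤ 2α = 28.07°  →  valid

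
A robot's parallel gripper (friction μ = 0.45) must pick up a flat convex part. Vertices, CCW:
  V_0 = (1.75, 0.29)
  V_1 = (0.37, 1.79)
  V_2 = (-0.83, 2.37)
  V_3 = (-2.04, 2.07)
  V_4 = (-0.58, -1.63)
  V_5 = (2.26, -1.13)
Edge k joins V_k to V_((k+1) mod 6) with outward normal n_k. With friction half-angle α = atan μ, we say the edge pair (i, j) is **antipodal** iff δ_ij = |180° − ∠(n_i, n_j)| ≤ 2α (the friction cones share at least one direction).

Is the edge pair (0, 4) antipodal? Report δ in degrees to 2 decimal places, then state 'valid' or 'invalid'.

α = atan 0.45 = 24.23°;  2α = 48.46°
edge 0: e_0 = (-1.38, +1.50);  n_0 = (+0.7359, +0.6771)
edge 4: e_4 = (+2.84, +0.50);  n_4 = (+0.1734, -0.9849)
∠(n_0, n_4) = 122.63°
δ = |180° − 122.63°| = 57.37°
57.37° > 2α = 48.46°  →  invalid

δ = 57.37°, invalid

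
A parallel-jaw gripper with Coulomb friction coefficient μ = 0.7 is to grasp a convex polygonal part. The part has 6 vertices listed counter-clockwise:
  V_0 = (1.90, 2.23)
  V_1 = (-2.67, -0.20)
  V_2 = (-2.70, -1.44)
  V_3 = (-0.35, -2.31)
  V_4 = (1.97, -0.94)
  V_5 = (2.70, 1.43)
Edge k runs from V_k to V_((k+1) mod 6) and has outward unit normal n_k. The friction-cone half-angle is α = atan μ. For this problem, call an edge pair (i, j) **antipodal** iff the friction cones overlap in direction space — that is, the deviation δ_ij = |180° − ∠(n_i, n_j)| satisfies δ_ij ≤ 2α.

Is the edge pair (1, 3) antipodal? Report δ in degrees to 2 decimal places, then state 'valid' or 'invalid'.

δ = 58.05°, valid

α = atan 0.7 = 34.99°;  2α = 69.98°
edge 1: e_1 = (-0.03, -1.24);  n_1 = (-0.9997, +0.0242)
edge 3: e_3 = (+2.32, +1.37);  n_3 = (+0.5085, -0.8611)
∠(n_1, n_3) = 121.95°
δ = |180° − 121.95°| = 58.05°
58.05° ≤ 2α = 69.98°  →  valid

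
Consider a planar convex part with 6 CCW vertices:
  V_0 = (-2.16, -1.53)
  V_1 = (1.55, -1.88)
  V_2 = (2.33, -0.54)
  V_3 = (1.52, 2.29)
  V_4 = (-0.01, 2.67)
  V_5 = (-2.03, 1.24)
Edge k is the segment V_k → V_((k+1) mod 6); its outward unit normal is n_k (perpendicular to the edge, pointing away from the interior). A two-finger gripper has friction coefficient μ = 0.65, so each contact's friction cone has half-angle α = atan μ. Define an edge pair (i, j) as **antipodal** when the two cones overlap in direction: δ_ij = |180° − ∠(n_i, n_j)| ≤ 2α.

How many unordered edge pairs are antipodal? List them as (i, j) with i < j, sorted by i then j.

count = 5; pairs: (0,3), (0,4), (1,4), (1,5), (2,5)

α = atan 0.65 = 33.02°;  2α = 66.05°
n_0 = (-0.0939, -0.9956)
n_1 = (+0.8642, -0.5031)
n_2 = (+0.9614, +0.2752)
n_3 = (+0.2410, +0.9705)
n_4 = (-0.5778, +0.8162)
n_5 = (-0.9989, +0.0469)
  (0,1): δ = 114.81°  ·
  (0,2): δ = 68.64°  ·
  (0,3): δ = 8.56°  ✓
  (0,4): δ = 40.68°  ✓
  (0,5): δ = 92.70°  ·
  (1,2): δ = 133.82°  ·
  (1,3): δ = 73.74°  ·
  (1,4): δ = 24.50°  ✓
  (1,5): δ = 27.52°  ✓
  (2,3): δ = 119.92°  ·
  (2,4): δ = 70.68°  ·
  (2,5): δ = 18.66°  ✓
  (3,4): δ = 130.76°  ·
  (3,5): δ = 78.74°  ·
  (4,5): δ = 127.98°  ·
antipodal pairs: 5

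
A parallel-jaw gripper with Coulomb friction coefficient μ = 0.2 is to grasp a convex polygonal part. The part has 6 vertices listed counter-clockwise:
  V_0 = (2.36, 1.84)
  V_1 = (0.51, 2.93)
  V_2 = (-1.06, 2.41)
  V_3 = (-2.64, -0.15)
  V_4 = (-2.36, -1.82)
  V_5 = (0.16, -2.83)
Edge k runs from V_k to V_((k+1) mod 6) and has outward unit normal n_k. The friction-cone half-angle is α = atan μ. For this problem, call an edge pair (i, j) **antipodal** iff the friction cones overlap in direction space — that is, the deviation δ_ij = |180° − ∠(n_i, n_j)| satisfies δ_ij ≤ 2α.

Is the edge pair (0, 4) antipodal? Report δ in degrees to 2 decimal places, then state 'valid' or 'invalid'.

δ = 8.67°, valid

α = atan 0.2 = 11.31°;  2α = 22.62°
edge 0: e_0 = (-1.85, +1.09);  n_0 = (+0.5076, +0.8616)
edge 4: e_4 = (+2.52, -1.01);  n_4 = (-0.3720, -0.9282)
∠(n_0, n_4) = 171.33°
δ = |180° − 171.33°| = 8.67°
8.67° ≤ 2α = 22.62°  →  valid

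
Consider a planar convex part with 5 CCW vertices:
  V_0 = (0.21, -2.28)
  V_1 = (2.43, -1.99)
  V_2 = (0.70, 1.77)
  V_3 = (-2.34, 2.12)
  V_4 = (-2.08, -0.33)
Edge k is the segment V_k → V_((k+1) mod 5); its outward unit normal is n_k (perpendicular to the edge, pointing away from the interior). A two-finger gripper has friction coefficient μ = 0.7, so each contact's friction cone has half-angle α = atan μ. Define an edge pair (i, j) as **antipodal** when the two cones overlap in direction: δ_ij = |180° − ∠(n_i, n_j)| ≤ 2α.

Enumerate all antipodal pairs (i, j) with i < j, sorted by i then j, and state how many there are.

α = atan 0.7 = 34.99°;  2α = 69.98°
n_0 = (+0.1295, -0.9916)
n_1 = (+0.9085, +0.4180)
n_2 = (+0.1144, +0.9934)
n_3 = (-0.9944, -0.1055)
n_4 = (-0.6483, -0.7614)
  (0,1): δ = 72.73°  ·
  (0,2): δ = 14.01°  ✓
  (0,3): δ = 88.62°  ·
  (0,4): δ = 132.14°  ·
  (1,2): δ = 121.28°  ·
  (1,3): δ = 18.65°  ✓
  (1,4): δ = 24.88°  ✓
  (2,3): δ = 77.37°  ·
  (2,4): δ = 33.85°  ✓
  (3,4): δ = 136.47°  ·
antipodal pairs: 4

count = 4; pairs: (0,2), (1,3), (1,4), (2,4)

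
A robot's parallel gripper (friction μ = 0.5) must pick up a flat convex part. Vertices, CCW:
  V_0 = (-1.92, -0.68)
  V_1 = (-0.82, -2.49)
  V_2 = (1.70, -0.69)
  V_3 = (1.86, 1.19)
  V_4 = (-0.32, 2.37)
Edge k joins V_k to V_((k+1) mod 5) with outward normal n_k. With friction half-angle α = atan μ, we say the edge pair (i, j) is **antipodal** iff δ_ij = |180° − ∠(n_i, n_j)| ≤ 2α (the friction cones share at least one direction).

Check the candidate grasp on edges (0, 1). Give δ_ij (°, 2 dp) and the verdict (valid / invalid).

δ = 85.75°, invalid

α = atan 0.5 = 26.57°;  2α = 53.13°
edge 0: e_0 = (+1.10, -1.81);  n_0 = (-0.8546, -0.5193)
edge 1: e_1 = (+2.52, +1.80);  n_1 = (+0.5812, -0.8137)
∠(n_0, n_1) = 94.25°
δ = |180° − 94.25°| = 85.75°
85.75° > 2α = 53.13°  →  invalid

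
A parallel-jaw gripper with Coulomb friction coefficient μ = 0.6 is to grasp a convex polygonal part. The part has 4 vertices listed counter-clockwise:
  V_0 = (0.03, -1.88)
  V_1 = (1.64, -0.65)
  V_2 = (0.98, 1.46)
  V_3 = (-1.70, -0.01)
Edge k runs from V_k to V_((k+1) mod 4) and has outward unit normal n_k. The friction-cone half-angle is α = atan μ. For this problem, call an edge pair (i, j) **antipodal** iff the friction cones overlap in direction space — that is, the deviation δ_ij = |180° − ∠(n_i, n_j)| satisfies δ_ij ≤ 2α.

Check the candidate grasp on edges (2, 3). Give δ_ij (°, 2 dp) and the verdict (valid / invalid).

δ = 75.97°, invalid

α = atan 0.6 = 30.96°;  2α = 61.93°
edge 2: e_2 = (-2.68, -1.47);  n_2 = (-0.4809, +0.8768)
edge 3: e_3 = (+1.73, -1.87);  n_3 = (-0.7341, -0.6791)
∠(n_2, n_3) = 104.03°
δ = |180° − 104.03°| = 75.97°
75.97° > 2α = 61.93°  →  invalid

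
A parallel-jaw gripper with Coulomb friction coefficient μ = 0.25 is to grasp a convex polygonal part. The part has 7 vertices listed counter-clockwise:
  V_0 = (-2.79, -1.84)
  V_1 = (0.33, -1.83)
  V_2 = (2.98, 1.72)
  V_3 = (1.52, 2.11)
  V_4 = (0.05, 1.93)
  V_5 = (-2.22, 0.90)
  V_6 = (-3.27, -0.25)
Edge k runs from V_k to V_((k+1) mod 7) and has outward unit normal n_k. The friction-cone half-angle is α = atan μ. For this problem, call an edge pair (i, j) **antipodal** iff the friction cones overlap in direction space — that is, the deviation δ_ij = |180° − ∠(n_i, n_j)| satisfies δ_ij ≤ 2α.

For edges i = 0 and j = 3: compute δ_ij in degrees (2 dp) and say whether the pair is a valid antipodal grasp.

α = atan 0.25 = 14.04°;  2α = 28.07°
edge 0: e_0 = (+3.12, +0.01);  n_0 = (+0.0032, -1.0000)
edge 3: e_3 = (-1.47, -0.18);  n_3 = (-0.1215, +0.9926)
∠(n_0, n_3) = 173.20°
δ = |180° − 173.20°| = 6.80°
6.80° ≤ 2α = 28.07°  →  valid

δ = 6.80°, valid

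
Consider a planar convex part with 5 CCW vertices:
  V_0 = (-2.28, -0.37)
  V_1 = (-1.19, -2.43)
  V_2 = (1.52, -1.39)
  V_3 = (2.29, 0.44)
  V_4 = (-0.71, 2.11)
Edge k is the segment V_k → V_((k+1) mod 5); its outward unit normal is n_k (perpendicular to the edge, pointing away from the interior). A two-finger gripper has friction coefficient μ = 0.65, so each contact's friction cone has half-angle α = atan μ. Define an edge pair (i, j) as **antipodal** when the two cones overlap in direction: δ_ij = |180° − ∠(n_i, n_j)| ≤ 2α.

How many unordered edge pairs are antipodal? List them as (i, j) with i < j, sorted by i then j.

count = 5; pairs: (0,2), (0,3), (1,3), (1,4), (2,4)

α = atan 0.65 = 33.02°;  2α = 66.05°
n_0 = (-0.8839, -0.4677)
n_1 = (+0.3583, -0.9336)
n_2 = (+0.9217, -0.3878)
n_3 = (+0.4864, +0.8737)
n_4 = (-0.8449, +0.5349)
  (0,1): δ = 96.89°  ·
  (0,2): δ = 50.70°  ✓
  (0,3): δ = 33.01°  ✓
  (0,4): δ = 119.78°  ·
  (1,2): δ = 133.81°  ·
  (1,3): δ = 50.10°  ✓
  (1,4): δ = 36.67°  ✓
  (2,3): δ = 96.28°  ·
  (2,4): δ = 9.52°  ✓
  (3,4): δ = 93.23°  ·
antipodal pairs: 5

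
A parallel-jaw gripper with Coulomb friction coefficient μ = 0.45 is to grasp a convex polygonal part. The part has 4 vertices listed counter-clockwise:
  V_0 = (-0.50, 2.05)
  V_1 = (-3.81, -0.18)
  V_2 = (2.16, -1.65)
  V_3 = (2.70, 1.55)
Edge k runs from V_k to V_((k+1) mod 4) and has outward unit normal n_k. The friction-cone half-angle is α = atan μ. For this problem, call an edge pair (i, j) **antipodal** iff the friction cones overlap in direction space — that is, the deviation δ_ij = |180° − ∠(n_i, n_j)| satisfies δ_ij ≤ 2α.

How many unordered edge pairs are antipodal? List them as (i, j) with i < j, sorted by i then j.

α = atan 0.45 = 24.23°;  2α = 48.46°
n_0 = (-0.5587, +0.8293)
n_1 = (-0.2391, -0.9710)
n_2 = (+0.9861, -0.1664)
n_3 = (+0.1544, +0.9880)
  (0,1): δ = 47.80°  ✓
  (0,2): δ = 46.45°  ✓
  (0,3): δ = 137.15°  ·
  (1,2): δ = 85.75°  ·
  (1,3): δ = 4.95°  ✓
  (2,3): δ = 89.30°  ·
antipodal pairs: 3

count = 3; pairs: (0,1), (0,2), (1,3)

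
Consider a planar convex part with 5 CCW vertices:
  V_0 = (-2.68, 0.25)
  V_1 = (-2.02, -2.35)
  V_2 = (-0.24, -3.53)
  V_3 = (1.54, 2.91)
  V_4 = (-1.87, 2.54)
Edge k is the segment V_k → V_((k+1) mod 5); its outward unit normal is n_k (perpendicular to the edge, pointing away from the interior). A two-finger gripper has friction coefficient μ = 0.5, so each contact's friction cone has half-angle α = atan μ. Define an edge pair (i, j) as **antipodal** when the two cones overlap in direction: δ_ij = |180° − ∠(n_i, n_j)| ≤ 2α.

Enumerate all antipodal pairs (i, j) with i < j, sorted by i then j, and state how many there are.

α = atan 0.5 = 26.57°;  2α = 53.13°
n_0 = (-0.9693, -0.2460)
n_1 = (-0.5525, -0.8335)
n_2 = (+0.9639, -0.2664)
n_3 = (-0.1079, +0.9942)
n_4 = (-0.9428, +0.3335)
  (0,1): δ = 137.78°  ·
  (0,2): δ = 29.69°  ✓
  (0,3): δ = 81.95°  ·
  (0,4): δ = 146.28°  ·
  (1,2): δ = 71.91°  ·
  (1,3): δ = 39.73°  ✓
  (1,4): δ = 104.06°  ·
  (2,3): δ = 68.36°  ·
  (2,4): δ = 4.03°  ✓
  (3,4): δ = 115.67°  ·
antipodal pairs: 3

count = 3; pairs: (0,2), (1,3), (2,4)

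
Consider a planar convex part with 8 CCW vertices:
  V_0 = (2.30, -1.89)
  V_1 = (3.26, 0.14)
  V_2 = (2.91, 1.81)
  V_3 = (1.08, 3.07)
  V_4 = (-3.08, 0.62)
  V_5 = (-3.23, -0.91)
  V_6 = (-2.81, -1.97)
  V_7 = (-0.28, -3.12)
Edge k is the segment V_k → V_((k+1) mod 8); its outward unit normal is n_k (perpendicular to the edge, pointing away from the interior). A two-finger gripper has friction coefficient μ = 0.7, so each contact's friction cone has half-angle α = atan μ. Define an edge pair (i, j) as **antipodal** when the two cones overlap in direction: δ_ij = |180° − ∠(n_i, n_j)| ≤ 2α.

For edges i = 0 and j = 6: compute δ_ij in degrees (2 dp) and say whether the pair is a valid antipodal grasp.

α = atan 0.7 = 34.99°;  2α = 69.98°
edge 0: e_0 = (+0.96, +2.03);  n_0 = (+0.9040, -0.4275)
edge 6: e_6 = (+2.53, -1.15);  n_6 = (-0.4138, -0.9104)
∠(n_0, n_6) = 89.13°
δ = |180° − 89.13°| = 90.87°
90.87° > 2α = 69.98°  →  invalid

δ = 90.87°, invalid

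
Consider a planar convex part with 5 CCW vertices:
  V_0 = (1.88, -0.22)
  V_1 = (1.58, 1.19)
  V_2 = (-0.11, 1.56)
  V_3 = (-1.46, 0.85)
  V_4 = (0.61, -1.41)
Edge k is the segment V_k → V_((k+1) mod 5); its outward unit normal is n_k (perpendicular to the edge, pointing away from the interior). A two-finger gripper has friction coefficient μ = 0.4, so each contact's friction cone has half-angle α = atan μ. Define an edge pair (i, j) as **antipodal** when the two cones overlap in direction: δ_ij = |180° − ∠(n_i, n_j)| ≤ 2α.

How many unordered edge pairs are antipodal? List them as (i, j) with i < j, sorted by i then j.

α = atan 0.4 = 21.80°;  2α = 43.60°
n_0 = (+0.9781, +0.2081)
n_1 = (+0.2139, +0.9769)
n_2 = (-0.4655, +0.8851)
n_3 = (-0.7374, -0.6754)
n_4 = (+0.6837, -0.7297)
  (0,1): δ = 114.36°  ·
  (0,2): δ = 74.27°  ·
  (0,3): δ = 30.48°  ✓
  (0,4): δ = 121.13°  ·
  (1,2): δ = 139.91°  ·
  (1,3): δ = 35.16°  ✓
  (1,4): δ = 55.49°  ·
  (2,3): δ = 75.25°  ·
  (2,4): δ = 15.40°  ✓
  (3,4): δ = 89.35°  ·
antipodal pairs: 3

count = 3; pairs: (0,3), (1,3), (2,4)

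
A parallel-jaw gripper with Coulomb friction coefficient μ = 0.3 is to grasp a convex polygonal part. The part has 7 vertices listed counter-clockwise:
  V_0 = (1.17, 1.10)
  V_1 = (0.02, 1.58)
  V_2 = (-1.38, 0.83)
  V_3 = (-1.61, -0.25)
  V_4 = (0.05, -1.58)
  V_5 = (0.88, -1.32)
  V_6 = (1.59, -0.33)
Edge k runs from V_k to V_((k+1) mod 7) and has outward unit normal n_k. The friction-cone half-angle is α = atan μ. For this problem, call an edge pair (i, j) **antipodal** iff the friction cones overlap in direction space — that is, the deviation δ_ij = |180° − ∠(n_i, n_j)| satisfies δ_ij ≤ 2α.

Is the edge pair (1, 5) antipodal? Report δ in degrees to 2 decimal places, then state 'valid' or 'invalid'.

α = atan 0.3 = 16.70°;  2α = 33.40°
edge 1: e_1 = (-1.40, -0.75);  n_1 = (-0.4722, +0.8815)
edge 5: e_5 = (+0.71, +0.99);  n_5 = (+0.8126, -0.5828)
∠(n_1, n_5) = 153.83°
δ = |180° − 153.83°| = 26.17°
26.17° ≤ 2α = 33.40°  →  valid

δ = 26.17°, valid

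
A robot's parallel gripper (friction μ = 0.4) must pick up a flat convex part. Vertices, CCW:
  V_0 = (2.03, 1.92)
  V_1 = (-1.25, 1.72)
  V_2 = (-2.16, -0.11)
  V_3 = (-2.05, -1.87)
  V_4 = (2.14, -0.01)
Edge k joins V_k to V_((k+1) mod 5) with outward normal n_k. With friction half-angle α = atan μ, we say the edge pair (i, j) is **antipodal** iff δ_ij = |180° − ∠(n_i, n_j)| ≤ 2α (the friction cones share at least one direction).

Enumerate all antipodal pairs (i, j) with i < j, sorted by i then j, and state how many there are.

α = atan 0.4 = 21.80°;  2α = 43.60°
n_0 = (-0.0609, +0.9981)
n_1 = (-0.8954, +0.4453)
n_2 = (-0.9981, -0.0624)
n_3 = (+0.4057, -0.9140)
n_4 = (+0.9984, +0.0569)
  (0,1): δ = 119.93°  ·
  (0,2): δ = 89.91°  ·
  (0,3): δ = 20.45°  ✓
  (0,4): δ = 89.77°  ·
  (1,2): δ = 149.98°  ·
  (1,3): δ = 39.62°  ✓
  (1,4): δ = 29.70°  ✓
  (2,3): δ = 69.64°  ·
  (2,4): δ = 0.31°  ✓
  (3,4): δ = 110.68°  ·
antipodal pairs: 4

count = 4; pairs: (0,3), (1,3), (1,4), (2,4)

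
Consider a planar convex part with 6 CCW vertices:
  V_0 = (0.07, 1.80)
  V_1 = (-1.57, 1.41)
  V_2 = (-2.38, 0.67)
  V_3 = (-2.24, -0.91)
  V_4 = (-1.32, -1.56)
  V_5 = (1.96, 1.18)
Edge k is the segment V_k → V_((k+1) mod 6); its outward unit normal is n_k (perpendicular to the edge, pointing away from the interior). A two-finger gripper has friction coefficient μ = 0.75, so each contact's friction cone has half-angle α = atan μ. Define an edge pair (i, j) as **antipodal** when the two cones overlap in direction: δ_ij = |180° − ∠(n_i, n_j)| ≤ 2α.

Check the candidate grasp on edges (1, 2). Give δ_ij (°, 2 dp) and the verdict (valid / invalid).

α = atan 0.75 = 36.87°;  2α = 73.74°
edge 1: e_1 = (-0.81, -0.74);  n_1 = (-0.6745, +0.7383)
edge 2: e_2 = (+0.14, -1.58);  n_2 = (-0.9961, -0.0883)
∠(n_1, n_2) = 52.65°
δ = |180° − 52.65°| = 127.35°
127.35° > 2α = 73.74°  →  invalid

δ = 127.35°, invalid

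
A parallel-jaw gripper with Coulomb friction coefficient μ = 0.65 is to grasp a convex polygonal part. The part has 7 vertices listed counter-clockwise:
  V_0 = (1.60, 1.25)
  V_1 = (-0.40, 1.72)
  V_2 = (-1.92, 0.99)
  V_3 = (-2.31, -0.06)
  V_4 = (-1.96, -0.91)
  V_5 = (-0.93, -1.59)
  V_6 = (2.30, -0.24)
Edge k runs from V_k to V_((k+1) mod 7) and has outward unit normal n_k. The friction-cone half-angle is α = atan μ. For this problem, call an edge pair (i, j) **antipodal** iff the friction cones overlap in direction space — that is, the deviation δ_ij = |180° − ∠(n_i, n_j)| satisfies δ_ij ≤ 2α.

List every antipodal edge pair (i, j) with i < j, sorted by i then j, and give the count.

count = 9; pairs: (0,3), (0,4), (0,5), (1,4), (1,5), (2,5), (2,6), (3,6), (4,6)

α = atan 0.65 = 33.02°;  2α = 66.05°
n_0 = (+0.2288, +0.9735)
n_1 = (-0.4329, +0.9014)
n_2 = (-0.9374, +0.3482)
n_3 = (-0.9247, -0.3807)
n_4 = (-0.5510, -0.8345)
n_5 = (+0.3856, -0.9227)
n_6 = (+0.9051, +0.4252)
  (0,1): δ = 141.12°  ·
  (0,2): δ = 97.15°  ·
  (0,3): δ = 54.40°  ✓
  (0,4): δ = 20.21°  ✓
  (0,5): δ = 35.91°  ✓
  (0,6): δ = 128.39°  ·
  (1,2): δ = 136.03°  ·
  (1,3): δ = 93.27°  ·
  (1,4): δ = 59.09°  ✓
  (1,5): δ = 2.97°  ✓
  (1,6): δ = 89.51°  ·
  (2,3): δ = 137.24°  ·
  (2,4): δ = 103.06°  ·
  (2,5): δ = 46.94°  ✓
  (2,6): δ = 45.54°  ✓
  (3,4): δ = 145.81°  ·
  (3,5): δ = 89.70°  ·
  (3,6): δ = 2.78°  ✓
  (4,5): δ = 123.88°  ·
  (4,6): δ = 31.40°  ✓
  (5,6): δ = 87.52°  ·
antipodal pairs: 9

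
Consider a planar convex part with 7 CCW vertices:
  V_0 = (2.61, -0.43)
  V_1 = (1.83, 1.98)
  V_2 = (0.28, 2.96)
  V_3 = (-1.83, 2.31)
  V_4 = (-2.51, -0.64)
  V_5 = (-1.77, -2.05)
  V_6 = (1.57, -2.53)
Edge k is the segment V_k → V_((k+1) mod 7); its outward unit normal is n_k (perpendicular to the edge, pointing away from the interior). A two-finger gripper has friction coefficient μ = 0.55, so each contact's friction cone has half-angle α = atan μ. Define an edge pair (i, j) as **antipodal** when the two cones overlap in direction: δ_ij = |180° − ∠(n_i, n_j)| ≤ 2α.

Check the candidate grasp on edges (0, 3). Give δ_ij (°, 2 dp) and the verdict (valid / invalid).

δ = 30.91°, valid

α = atan 0.55 = 28.81°;  2α = 57.62°
edge 0: e_0 = (-0.78, +2.41);  n_0 = (+0.9514, +0.3079)
edge 3: e_3 = (-0.68, -2.95);  n_3 = (-0.9744, +0.2246)
∠(n_0, n_3) = 149.09°
δ = |180° − 149.09°| = 30.91°
30.91° ≤ 2α = 57.62°  →  valid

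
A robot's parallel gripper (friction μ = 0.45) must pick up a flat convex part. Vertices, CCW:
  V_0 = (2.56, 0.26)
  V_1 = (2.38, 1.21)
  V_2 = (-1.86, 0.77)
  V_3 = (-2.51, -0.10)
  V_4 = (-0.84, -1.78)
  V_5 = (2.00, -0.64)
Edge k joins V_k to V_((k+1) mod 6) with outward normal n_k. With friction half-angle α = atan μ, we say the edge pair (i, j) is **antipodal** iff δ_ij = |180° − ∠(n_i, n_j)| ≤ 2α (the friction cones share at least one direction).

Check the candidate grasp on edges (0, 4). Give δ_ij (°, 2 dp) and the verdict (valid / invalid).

δ = 101.14°, invalid

α = atan 0.45 = 24.23°;  2α = 48.46°
edge 0: e_0 = (-0.18, +0.95);  n_0 = (+0.9825, +0.1862)
edge 4: e_4 = (+2.84, +1.14);  n_4 = (+0.3725, -0.9280)
∠(n_0, n_4) = 78.86°
δ = |180° − 78.86°| = 101.14°
101.14° > 2α = 48.46°  →  invalid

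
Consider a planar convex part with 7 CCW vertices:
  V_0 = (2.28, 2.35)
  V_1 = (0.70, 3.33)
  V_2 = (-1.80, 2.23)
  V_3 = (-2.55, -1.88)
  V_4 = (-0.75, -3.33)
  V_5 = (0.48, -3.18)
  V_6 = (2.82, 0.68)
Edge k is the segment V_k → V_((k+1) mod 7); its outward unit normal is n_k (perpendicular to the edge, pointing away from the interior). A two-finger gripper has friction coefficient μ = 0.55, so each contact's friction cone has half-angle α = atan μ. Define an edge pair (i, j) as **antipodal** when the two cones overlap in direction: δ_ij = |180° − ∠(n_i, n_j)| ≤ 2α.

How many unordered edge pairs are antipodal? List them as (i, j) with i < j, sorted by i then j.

count = 7; pairs: (0,3), (0,4), (1,4), (1,5), (2,5), (2,6), (3,6)

α = atan 0.55 = 28.81°;  2α = 57.62°
n_0 = (+0.5271, +0.8498)
n_1 = (-0.4027, +0.9153)
n_2 = (-0.9838, +0.1795)
n_3 = (-0.6273, -0.7788)
n_4 = (+0.1211, -0.9926)
n_5 = (+0.8551, -0.5184)
n_6 = (+0.9515, +0.3077)
  (0,1): δ = 124.44°  ·
  (0,2): δ = 68.53°  ·
  (0,3): δ = 7.04°  ✓
  (0,4): δ = 38.76°  ✓
  (0,5): δ = 90.58°  ·
  (0,6): δ = 139.73°  ·
  (1,2): δ = 124.09°  ·
  (1,3): δ = 62.60°  ·
  (1,4): δ = 16.80°  ✓
  (1,5): δ = 35.03°  ✓
  (1,6): δ = 84.17°  ·
  (2,3): δ = 118.51°  ·
  (2,4): δ = 72.71°  ·
  (2,5): δ = 20.88°  ✓
  (2,6): δ = 28.26°  ✓
  (3,4): δ = 134.19°  ·
  (3,5): δ = 82.37°  ·
  (3,6): δ = 33.23°  ✓
  (4,5): δ = 128.18°  ·
  (4,6): δ = 79.03°  ·
  (5,6): δ = 130.86°  ·
antipodal pairs: 7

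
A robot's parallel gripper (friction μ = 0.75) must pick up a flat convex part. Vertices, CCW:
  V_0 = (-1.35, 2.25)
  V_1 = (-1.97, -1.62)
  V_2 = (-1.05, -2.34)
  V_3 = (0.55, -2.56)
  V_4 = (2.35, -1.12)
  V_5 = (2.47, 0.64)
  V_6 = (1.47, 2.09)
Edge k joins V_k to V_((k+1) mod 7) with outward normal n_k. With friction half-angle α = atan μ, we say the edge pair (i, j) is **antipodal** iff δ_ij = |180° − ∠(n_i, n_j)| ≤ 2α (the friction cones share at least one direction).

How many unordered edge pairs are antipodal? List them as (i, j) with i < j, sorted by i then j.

α = atan 0.75 = 36.87°;  2α = 73.74°
n_0 = (-0.9874, +0.1582)
n_1 = (-0.6163, -0.7875)
n_2 = (-0.1362, -0.9907)
n_3 = (+0.6247, -0.7809)
n_4 = (+0.9977, -0.0680)
n_5 = (+0.8232, +0.5677)
n_6 = (+0.0566, +0.9984)
  (0,1): δ = 118.95°  ·
  (0,2): δ = 88.73°  ·
  (0,3): δ = 42.24°  ✓
  (0,4): δ = 5.20°  ✓
  (0,5): δ = 43.69°  ✓
  (0,6): δ = 95.85°  ·
  (1,2): δ = 149.78°  ·
  (1,3): δ = 103.29°  ·
  (1,4): δ = 55.85°  ✓
  (1,5): δ = 17.36°  ✓
  (1,6): δ = 34.80°  ✓
  (2,3): δ = 133.51°  ·
  (2,4): δ = 86.07°  ·
  (2,5): δ = 47.58°  ✓
  (2,6): δ = 4.58°  ✓
  (3,4): δ = 132.56°  ·
  (3,5): δ = 94.07°  ·
  (3,6): δ = 41.91°  ✓
  (4,5): δ = 141.51°  ·
  (4,6): δ = 89.35°  ·
  (5,6): δ = 127.84°  ·
antipodal pairs: 9

count = 9; pairs: (0,3), (0,4), (0,5), (1,4), (1,5), (1,6), (2,5), (2,6), (3,6)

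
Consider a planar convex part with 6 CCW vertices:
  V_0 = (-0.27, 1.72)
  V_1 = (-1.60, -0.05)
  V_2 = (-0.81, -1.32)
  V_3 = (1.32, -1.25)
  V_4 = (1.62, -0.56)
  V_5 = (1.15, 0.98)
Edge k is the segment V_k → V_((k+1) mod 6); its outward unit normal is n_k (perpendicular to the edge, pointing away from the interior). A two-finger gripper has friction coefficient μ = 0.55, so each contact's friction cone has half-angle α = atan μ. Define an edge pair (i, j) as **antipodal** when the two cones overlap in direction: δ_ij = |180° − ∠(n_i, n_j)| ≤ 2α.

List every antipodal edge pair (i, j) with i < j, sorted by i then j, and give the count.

count = 7; pairs: (0,2), (0,3), (0,4), (1,3), (1,4), (1,5), (2,5)

α = atan 0.55 = 28.81°;  2α = 57.62°
n_0 = (-0.7995, +0.6007)
n_1 = (-0.8491, -0.5282)
n_2 = (+0.0328, -0.9995)
n_3 = (+0.9171, -0.3987)
n_4 = (+0.9564, +0.2919)
n_5 = (+0.4621, +0.8868)
  (0,1): δ = 111.19°  ·
  (0,2): δ = 51.20°  ✓
  (0,3): δ = 13.42°  ✓
  (0,4): δ = 53.89°  ✓
  (0,5): δ = 99.40°  ·
  (1,2): δ = 120.00°  ·
  (1,3): δ = 55.38°  ✓
  (1,4): δ = 14.91°  ✓
  (1,5): δ = 30.59°  ✓
  (2,3): δ = 115.38°  ·
  (2,4): δ = 74.91°  ·
  (2,5): δ = 29.41°  ✓
  (3,4): δ = 139.53°  ·
  (3,5): δ = 94.03°  ·
  (4,5): δ = 134.50°  ·
antipodal pairs: 7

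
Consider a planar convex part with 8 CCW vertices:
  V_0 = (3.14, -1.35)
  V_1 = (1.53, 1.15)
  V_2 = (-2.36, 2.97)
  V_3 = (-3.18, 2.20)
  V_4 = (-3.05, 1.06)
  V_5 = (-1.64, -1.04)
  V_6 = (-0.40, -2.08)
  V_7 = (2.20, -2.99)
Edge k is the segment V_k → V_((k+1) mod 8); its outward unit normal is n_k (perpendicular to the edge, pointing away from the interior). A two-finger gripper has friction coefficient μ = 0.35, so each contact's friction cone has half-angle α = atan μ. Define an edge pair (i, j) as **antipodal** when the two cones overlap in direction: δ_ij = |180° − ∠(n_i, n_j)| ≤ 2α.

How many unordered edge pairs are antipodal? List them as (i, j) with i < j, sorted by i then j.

count = 9; pairs: (0,3), (0,4), (0,5), (0,6), (1,4), (1,5), (1,6), (2,7), (3,7)

α = atan 0.35 = 19.29°;  2α = 38.58°
n_0 = (+0.8407, +0.5414)
n_1 = (+0.4238, +0.9058)
n_2 = (-0.6845, +0.7290)
n_3 = (-0.9936, -0.1133)
n_4 = (-0.8302, -0.5574)
n_5 = (-0.6426, -0.7662)
n_6 = (-0.3304, -0.9439)
n_7 = (+0.8676, -0.4973)
  (0,1): δ = 147.85°  ·
  (0,2): δ = 79.58°  ·
  (0,3): δ = 26.28°  ✓
  (0,4): δ = 1.10°  ✓
  (0,5): δ = 17.23°  ✓
  (0,6): δ = 37.93°  ✓
  (0,7): δ = 117.40°  ·
  (1,2): δ = 111.73°  ·
  (1,3): δ = 58.42°  ·
  (1,4): δ = 31.05°  ✓
  (1,5): δ = 14.91°  ✓
  (1,6): δ = 5.78°  ✓
  (1,7): δ = 85.25°  ·
  (2,3): δ = 126.69°  ·
  (2,4): δ = 99.32°  ·
  (2,5): δ = 83.19°  ·
  (2,6): δ = 62.49°  ·
  (2,7): δ = 16.98°  ✓
  (3,4): δ = 152.63°  ·
  (3,5): δ = 136.49°  ·
  (3,6): δ = 115.80°  ·
  (3,7): δ = 36.33°  ✓
  (4,5): δ = 163.87°  ·
  (4,6): δ = 143.17°  ·
  (4,7): δ = 63.70°  ·
  (5,6): δ = 159.30°  ·
  (5,7): δ = 79.83°  ·
  (6,7): δ = 100.53°  ·
antipodal pairs: 9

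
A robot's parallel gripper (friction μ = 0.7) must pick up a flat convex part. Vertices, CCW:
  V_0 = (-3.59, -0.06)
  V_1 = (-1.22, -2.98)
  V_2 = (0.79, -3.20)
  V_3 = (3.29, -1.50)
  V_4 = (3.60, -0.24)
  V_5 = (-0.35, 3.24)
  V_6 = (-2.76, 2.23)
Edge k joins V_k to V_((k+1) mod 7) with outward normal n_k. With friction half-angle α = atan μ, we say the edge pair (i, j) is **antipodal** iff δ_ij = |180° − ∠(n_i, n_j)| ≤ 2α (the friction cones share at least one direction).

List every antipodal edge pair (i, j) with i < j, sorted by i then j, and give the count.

α = atan 0.7 = 34.99°;  2α = 69.98°
n_0 = (-0.7764, -0.6302)
n_1 = (-0.1088, -0.9941)
n_2 = (+0.5623, -0.8269)
n_3 = (+0.9710, -0.2389)
n_4 = (+0.6611, +0.7503)
n_5 = (-0.3865, +0.9223)
n_6 = (-0.9402, +0.3408)
  (0,1): δ = 135.31°  ·
  (0,2): δ = 94.85°  ·
  (0,3): δ = 52.89°  ✓
  (0,4): δ = 9.56°  ✓
  (0,5): δ = 73.67°  ·
  (0,6): δ = 121.01°  ·
  (1,2): δ = 139.54°  ·
  (1,3): δ = 97.58°  ·
  (1,4): δ = 35.13°  ✓
  (1,5): δ = 28.98°  ✓
  (1,6): δ = 76.32°  ·
  (2,3): δ = 138.04°  ·
  (2,4): δ = 75.60°  ·
  (2,5): δ = 11.48°  ✓
  (2,6): δ = 35.86°  ✓
  (3,4): δ = 117.56°  ·
  (3,5): δ = 53.44°  ✓
  (3,6): δ = 6.10°  ✓
  (4,5): δ = 115.88°  ·
  (4,6): δ = 68.54°  ✓
  (5,6): δ = 132.66°  ·
antipodal pairs: 9

count = 9; pairs: (0,3), (0,4), (1,4), (1,5), (2,5), (2,6), (3,5), (3,6), (4,6)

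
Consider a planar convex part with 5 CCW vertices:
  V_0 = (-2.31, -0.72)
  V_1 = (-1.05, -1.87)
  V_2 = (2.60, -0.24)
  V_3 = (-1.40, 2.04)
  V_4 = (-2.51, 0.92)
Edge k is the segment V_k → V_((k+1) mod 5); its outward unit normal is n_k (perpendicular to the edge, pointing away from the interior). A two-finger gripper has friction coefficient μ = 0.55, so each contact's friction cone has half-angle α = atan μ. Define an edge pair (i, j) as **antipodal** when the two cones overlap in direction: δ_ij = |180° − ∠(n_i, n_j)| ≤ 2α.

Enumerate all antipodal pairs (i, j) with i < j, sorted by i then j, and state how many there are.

count = 4; pairs: (0,2), (1,2), (1,3), (2,4)

α = atan 0.55 = 28.81°;  2α = 57.62°
n_0 = (-0.6741, -0.7386)
n_1 = (+0.4078, -0.9131)
n_2 = (+0.4952, +0.8688)
n_3 = (-0.7103, +0.7039)
n_4 = (-0.9926, -0.1211)
  (0,1): δ = 113.55°  ·
  (0,2): δ = 12.70°  ✓
  (0,3): δ = 87.64°  ·
  (0,4): δ = 139.34°  ·
  (1,2): δ = 53.75°  ✓
  (1,3): δ = 21.19°  ✓
  (1,4): δ = 72.89°  ·
  (2,3): δ = 105.06°  ·
  (2,4): δ = 53.36°  ✓
  (3,4): δ = 128.30°  ·
antipodal pairs: 4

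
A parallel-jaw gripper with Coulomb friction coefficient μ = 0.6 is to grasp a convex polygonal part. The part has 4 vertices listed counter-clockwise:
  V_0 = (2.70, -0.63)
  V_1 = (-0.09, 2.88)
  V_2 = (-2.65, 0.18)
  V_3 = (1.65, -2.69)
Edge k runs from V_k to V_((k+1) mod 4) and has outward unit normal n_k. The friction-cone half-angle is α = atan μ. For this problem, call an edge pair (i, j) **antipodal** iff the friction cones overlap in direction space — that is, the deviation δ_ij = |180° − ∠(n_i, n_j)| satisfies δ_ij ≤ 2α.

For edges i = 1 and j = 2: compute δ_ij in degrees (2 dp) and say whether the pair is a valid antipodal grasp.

δ = 80.25°, invalid

α = atan 0.6 = 30.96°;  2α = 61.93°
edge 1: e_1 = (-2.56, -2.70);  n_1 = (-0.7257, +0.6880)
edge 2: e_2 = (+4.30, -2.87);  n_2 = (-0.5551, -0.8318)
∠(n_1, n_2) = 99.75°
δ = |180° − 99.75°| = 80.25°
80.25° > 2α = 61.93°  →  invalid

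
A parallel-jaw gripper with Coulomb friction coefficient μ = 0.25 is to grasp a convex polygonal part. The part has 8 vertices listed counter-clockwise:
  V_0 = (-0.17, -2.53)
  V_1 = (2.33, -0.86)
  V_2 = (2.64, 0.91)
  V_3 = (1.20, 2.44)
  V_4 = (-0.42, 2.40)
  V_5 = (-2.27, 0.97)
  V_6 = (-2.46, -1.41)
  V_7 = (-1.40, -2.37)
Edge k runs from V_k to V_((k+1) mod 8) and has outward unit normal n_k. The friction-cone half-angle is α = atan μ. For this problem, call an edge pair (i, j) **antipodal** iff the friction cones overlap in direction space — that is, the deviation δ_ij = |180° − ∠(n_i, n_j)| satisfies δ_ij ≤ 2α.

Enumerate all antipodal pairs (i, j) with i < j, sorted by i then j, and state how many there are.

α = atan 0.25 = 14.04°;  2α = 28.07°
n_0 = (+0.5555, -0.8315)
n_1 = (+0.9850, -0.1725)
n_2 = (+0.7282, +0.6854)
n_3 = (-0.0247, +0.9997)
n_4 = (-0.6116, +0.7912)
n_5 = (-0.9968, +0.0796)
n_6 = (-0.6713, -0.7412)
n_7 = (-0.1290, -0.9916)
  (0,1): δ = 133.68°  ·
  (0,2): δ = 80.48°  ·
  (0,3): δ = 32.33°  ·
  (0,4): δ = 3.96°  ✓
  (0,5): δ = 51.69°  ·
  (0,6): δ = 104.09°  ·
  (0,7): δ = 138.85°  ·
  (1,2): δ = 126.80°  ·
  (1,3): δ = 78.65°  ·
  (1,4): δ = 42.36°  ·
  (1,5): δ = 5.37°  ✓
  (1,6): δ = 57.77°  ·
  (1,7): δ = 92.52°  ·
  (2,3): δ = 131.85°  ·
  (2,4): δ = 95.56°  ·
  (2,5): δ = 47.83°  ·
  (2,6): δ = 4.57°  ✓
  (2,7): δ = 39.32°  ·
  (3,4): δ = 143.71°  ·
  (3,5): δ = 95.98°  ·
  (3,6): δ = 43.58°  ·
  (3,7): δ = 8.83°  ✓
  (4,5): δ = 132.27°  ·
  (4,6): δ = 79.87°  ·
  (4,7): δ = 45.11°  ·
  (5,6): δ = 127.60°  ·
  (5,7): δ = 92.85°  ·
  (6,7): δ = 145.25°  ·
antipodal pairs: 4

count = 4; pairs: (0,4), (1,5), (2,6), (3,7)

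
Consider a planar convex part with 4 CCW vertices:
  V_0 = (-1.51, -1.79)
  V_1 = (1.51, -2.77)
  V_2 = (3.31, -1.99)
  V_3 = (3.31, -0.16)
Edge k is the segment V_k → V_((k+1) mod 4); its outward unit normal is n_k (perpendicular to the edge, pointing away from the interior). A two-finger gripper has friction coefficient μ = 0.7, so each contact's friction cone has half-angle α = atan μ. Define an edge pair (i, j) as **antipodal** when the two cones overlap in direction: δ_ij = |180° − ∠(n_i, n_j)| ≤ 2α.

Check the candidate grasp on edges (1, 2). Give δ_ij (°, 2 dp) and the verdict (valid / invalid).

α = atan 0.7 = 34.99°;  2α = 69.98°
edge 1: e_1 = (+1.80, +0.78);  n_1 = (+0.3976, -0.9176)
edge 2: e_2 = (+0.00, +1.83);  n_2 = (+1.0000, -0.0000)
∠(n_1, n_2) = 66.57°
δ = |180° − 66.57°| = 113.43°
113.43° > 2α = 69.98°  →  invalid

δ = 113.43°, invalid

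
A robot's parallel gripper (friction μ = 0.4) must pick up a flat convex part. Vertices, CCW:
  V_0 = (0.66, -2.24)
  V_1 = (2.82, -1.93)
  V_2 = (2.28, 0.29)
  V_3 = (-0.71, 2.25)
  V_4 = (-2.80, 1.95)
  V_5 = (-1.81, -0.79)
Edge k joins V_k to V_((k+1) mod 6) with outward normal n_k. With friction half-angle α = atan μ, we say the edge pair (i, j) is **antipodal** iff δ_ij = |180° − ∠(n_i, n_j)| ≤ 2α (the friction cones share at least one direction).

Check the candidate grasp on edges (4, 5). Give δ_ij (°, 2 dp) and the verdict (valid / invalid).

δ = 140.28°, invalid

α = atan 0.4 = 21.80°;  2α = 43.60°
edge 4: e_4 = (+0.99, -2.74);  n_4 = (-0.9405, -0.3398)
edge 5: e_5 = (+2.47, -1.45);  n_5 = (-0.5063, -0.8624)
∠(n_4, n_5) = 39.72°
δ = |180° − 39.72°| = 140.28°
140.28° > 2α = 43.60°  →  invalid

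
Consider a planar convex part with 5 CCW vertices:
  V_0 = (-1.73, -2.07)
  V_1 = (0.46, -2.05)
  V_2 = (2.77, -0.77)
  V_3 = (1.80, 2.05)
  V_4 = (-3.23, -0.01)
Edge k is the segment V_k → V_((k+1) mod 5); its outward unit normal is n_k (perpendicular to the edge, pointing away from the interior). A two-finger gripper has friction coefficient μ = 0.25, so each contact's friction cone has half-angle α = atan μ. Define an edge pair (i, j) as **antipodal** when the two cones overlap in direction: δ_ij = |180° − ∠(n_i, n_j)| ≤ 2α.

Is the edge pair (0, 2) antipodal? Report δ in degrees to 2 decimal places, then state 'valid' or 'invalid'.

α = atan 0.25 = 14.04°;  2α = 28.07°
edge 0: e_0 = (+2.19, +0.02);  n_0 = (+0.0091, -1.0000)
edge 2: e_2 = (-0.97, +2.82);  n_2 = (+0.9456, +0.3253)
∠(n_0, n_2) = 108.46°
δ = |180° − 108.46°| = 71.54°
71.54° > 2α = 28.07°  →  invalid

δ = 71.54°, invalid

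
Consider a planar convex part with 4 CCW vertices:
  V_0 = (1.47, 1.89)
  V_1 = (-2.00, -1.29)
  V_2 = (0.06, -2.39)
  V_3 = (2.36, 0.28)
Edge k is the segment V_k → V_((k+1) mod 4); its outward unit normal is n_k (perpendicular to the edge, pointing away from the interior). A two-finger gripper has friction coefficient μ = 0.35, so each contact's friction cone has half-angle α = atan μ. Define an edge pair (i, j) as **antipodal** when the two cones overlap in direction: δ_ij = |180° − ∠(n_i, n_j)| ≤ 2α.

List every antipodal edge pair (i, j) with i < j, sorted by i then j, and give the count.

count = 2; pairs: (0,2), (1,3)

α = atan 0.35 = 19.29°;  2α = 38.58°
n_0 = (-0.6756, +0.7372)
n_1 = (-0.4710, -0.8821)
n_2 = (+0.7577, -0.6527)
n_3 = (+0.8752, +0.4838)
  (0,1): δ = 70.60°  ·
  (0,2): δ = 6.75°  ✓
  (0,3): δ = 76.43°  ·
  (1,2): δ = 102.64°  ·
  (1,3): δ = 32.97°  ✓
  (2,3): δ = 110.32°  ·
antipodal pairs: 2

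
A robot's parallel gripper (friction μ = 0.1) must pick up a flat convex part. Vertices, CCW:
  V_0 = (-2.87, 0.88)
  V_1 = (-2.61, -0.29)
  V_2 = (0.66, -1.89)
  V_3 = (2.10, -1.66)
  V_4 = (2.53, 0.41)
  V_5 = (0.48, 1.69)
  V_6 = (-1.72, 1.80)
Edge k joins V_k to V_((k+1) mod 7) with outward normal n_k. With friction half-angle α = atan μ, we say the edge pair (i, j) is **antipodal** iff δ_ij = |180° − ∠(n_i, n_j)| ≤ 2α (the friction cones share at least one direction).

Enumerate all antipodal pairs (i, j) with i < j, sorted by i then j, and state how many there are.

count = 1; pairs: (1,4)

α = atan 0.1 = 5.71°;  2α = 11.42°
n_0 = (-0.9762, -0.2169)
n_1 = (-0.4395, -0.8982)
n_2 = (+0.1577, -0.9875)
n_3 = (+0.9791, -0.2034)
n_4 = (+0.5296, +0.8482)
n_5 = (+0.0499, +0.9988)
n_6 = (-0.6247, +0.7809)
  (0,1): δ = 128.60°  ·
  (0,2): δ = 93.45°  ·
  (0,3): δ = 24.26°  ·
  (0,4): δ = 45.49°  ·
  (0,5): δ = 74.61°  ·
  (0,6): δ = 116.13°  ·
  (1,2): δ = 144.85°  ·
  (1,3): δ = 75.66°  ·
  (1,4): δ = 5.91°  ✓
  (1,5): δ = 23.21°  ·
  (1,6): δ = 64.73°  ·
  (2,3): δ = 110.81°  ·
  (2,4): δ = 41.06°  ·
  (2,5): δ = 11.94°  ·
  (2,6): δ = 29.59°  ·
  (3,4): δ = 110.25°  ·
  (3,5): δ = 81.13°  ·
  (3,6): δ = 39.61°  ·
  (4,5): δ = 150.88°  ·
  (4,6): δ = 109.36°  ·
  (5,6): δ = 138.48°  ·
antipodal pairs: 1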